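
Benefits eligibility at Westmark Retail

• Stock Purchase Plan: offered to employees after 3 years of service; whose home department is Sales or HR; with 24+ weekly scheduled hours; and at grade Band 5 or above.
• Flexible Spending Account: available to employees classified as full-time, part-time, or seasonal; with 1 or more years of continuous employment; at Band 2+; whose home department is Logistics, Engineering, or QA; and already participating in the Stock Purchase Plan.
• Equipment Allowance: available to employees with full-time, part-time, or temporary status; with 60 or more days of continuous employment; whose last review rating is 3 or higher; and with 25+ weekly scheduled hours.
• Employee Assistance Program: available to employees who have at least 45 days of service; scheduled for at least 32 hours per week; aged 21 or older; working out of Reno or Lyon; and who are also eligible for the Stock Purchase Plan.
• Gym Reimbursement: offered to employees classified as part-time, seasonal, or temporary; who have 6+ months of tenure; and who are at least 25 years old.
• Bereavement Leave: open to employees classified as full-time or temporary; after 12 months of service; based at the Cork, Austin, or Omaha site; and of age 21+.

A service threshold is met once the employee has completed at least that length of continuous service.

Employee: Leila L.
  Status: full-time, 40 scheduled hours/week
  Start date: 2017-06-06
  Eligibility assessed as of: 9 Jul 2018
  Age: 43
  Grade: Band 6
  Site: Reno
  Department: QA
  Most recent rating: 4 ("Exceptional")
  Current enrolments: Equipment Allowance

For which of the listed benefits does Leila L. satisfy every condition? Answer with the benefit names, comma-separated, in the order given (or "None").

Service from 2017-06-06 to 9 Jul 2018: 398 days.
Stock Purchase Plan — service 398 days < 3 years (≈1095 days) ✗ → not eligible.
Flexible Spending Account — status full-time ✓; service 398 days ≥ 1 year (≈365 days) ✓; grade Band 6 ≥ Band 2 ✓; dept QA ✓; not enrolled in Stock Purchase Plan ✗ → not eligible.
Equipment Allowance — status full-time ✓; service 398 days ≥ 60 days ✓; rating 4 ≥ 3 ✓; 40 hrs/wk ≥ 25 ✓ → eligible.
Employee Assistance Program — service 398 days ≥ 45 days ✓; 40 hrs/wk ≥ 32 ✓; age 43 ≥ 21 ✓; site Reno ✓; not eligible for Stock Purchase Plan ✗ → not eligible.
Gym Reimbursement — status full-time ✗ (requires part-time, seasonal, or temporary) → not eligible.
Bereavement Leave — status full-time ✓; service 398 days ≥ 12 months (≈360 days) ✓; site Reno ✗ (not Cork, Austin, or Omaha) → not eligible.

Equipment Allowance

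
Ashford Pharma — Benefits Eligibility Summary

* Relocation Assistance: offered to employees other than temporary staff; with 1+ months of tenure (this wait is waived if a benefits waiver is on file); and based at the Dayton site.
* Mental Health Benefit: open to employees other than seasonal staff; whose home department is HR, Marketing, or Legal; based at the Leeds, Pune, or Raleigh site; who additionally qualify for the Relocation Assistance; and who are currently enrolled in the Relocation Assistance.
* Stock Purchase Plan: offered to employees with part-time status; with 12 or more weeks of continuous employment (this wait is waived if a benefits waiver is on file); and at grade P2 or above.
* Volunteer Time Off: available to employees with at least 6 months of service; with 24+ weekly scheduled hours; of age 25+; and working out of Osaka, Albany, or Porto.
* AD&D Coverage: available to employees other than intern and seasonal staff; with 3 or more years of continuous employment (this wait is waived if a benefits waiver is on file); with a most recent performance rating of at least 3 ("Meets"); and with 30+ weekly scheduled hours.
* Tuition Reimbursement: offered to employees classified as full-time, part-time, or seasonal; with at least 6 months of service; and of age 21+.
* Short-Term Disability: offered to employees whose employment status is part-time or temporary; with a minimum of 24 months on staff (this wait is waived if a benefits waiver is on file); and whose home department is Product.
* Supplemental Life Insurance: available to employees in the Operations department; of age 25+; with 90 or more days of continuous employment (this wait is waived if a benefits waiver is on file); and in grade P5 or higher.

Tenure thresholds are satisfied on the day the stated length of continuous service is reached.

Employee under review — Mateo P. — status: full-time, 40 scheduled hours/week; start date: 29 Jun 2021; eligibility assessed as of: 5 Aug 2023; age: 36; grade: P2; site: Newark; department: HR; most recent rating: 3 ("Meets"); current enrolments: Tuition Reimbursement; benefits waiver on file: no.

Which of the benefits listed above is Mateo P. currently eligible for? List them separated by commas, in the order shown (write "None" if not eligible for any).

Service from 29 Jun 2021 to 5 Aug 2023: 767 days.
Relocation Assistance — status full-time ✓ (not excluded); no waiver, service 767 days ≥ 1 month (≈30 days) ✓; site Newark ✗ (not Dayton) → not eligible.
Mental Health Benefit — status full-time ✓ (not excluded); dept HR ✓; site Newark ✗ (not Leeds, Pune, or Raleigh) → not eligible.
Stock Purchase Plan — status full-time ✗ (requires part-time) → not eligible.
Volunteer Time Off — service 767 days ≥ 6 months (≈180 days) ✓; 40 hrs/wk ≥ 24 ✓; age 36 ≥ 25 ✓; site Newark ✗ (not Osaka, Albany, or Porto) → not eligible.
AD&D Coverage — status full-time ✓ (not excluded); no waiver, service 767 days < 3 years (≈1095 days) ✗ → not eligible.
Tuition Reimbursement — status full-time ✓; service 767 days ≥ 6 months (≈180 days) ✓; age 36 ≥ 21 ✓ → eligible.
Short-Term Disability — status full-time ✗ (requires part-time or temporary) → not eligible.
Supplemental Life Insurance — dept HR ✗ → not eligible.

Tuition Reimbursement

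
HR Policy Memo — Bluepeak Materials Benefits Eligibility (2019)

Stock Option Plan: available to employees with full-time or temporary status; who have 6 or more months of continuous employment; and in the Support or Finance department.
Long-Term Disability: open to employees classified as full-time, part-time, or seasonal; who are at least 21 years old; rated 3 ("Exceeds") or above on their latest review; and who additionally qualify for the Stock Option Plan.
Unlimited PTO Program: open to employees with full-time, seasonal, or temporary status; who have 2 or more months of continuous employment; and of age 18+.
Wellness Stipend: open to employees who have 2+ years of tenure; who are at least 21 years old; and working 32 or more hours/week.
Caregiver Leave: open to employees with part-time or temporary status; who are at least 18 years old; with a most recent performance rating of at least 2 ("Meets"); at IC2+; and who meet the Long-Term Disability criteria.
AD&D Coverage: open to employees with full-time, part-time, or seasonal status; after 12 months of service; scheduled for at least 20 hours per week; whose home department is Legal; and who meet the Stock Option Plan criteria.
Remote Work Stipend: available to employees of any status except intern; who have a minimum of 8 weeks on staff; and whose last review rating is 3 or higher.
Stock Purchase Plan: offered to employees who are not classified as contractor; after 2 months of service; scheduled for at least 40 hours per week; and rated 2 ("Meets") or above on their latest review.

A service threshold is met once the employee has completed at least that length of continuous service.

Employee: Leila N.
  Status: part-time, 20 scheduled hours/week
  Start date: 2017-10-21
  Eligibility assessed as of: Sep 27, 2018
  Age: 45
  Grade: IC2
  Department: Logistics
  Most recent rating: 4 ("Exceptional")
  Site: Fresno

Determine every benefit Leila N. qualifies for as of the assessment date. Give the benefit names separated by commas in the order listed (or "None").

Service from 2017-10-21 to Sep 27, 2018: 341 days.
Stock Option Plan — status part-time ✗ (requires full-time or temporary) → not eligible.
Long-Term Disability — status part-time ✓; age 45 ≥ 21 ✓; rating 4 ≥ 3 ✓; not eligible for Stock Option Plan ✗ → not eligible.
Unlimited PTO Program — status part-time ✗ (requires full-time, seasonal, or temporary) → not eligible.
Wellness Stipend — service 341 days < 2 years (≈730 days) ✗ → not eligible.
Caregiver Leave — status part-time ✓; age 45 ≥ 18 ✓; rating 4 ≥ 2 ✓; grade IC2 ≥ IC2 ✓; not eligible for Long-Term Disability ✗ → not eligible.
AD&D Coverage — status part-time ✓; service 341 days < 12 months (≈360 days) ✗ → not eligible.
Remote Work Stipend — status part-time ✓ (not excluded); service 341 days ≥ 8 weeks (≈56 days) ✓; rating 4 ≥ 3 ✓ → eligible.
Stock Purchase Plan — status part-time ✓ (not excluded); service 341 days ≥ 2 months (≈60 days) ✓; 20 hrs/wk < 40 ✗ → not eligible.

Remote Work Stipend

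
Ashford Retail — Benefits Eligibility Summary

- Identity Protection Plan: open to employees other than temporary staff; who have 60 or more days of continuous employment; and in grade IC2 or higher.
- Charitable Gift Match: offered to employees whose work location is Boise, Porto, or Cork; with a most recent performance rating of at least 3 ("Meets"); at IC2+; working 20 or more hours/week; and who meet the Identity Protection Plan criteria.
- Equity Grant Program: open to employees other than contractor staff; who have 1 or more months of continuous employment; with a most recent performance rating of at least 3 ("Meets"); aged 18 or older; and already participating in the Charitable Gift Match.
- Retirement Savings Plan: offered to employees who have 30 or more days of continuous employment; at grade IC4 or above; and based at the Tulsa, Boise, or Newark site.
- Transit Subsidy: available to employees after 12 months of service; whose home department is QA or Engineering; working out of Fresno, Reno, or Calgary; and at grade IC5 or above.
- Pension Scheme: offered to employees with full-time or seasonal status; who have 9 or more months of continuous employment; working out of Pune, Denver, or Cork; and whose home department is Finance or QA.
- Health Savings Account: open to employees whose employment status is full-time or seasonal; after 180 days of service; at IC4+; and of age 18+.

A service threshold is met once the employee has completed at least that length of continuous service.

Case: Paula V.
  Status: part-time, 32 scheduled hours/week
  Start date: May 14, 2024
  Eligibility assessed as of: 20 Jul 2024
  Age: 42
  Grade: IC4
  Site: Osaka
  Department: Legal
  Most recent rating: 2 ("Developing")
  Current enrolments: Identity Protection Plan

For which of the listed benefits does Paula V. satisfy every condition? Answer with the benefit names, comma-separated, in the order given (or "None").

Service from May 14, 2024 to 20 Jul 2024: 67 days.
Identity Protection Plan — status part-time ✓ (not excluded); service 67 days ≥ 60 days ✓; grade IC4 ≥ IC2 ✓ → eligible.
Charitable Gift Match — site Osaka ✗ (not Boise, Porto, or Cork) → not eligible.
Equity Grant Program — status part-time ✓ (not excluded); service 67 days ≥ 1 month (≈30 days) ✓; rating 2 < 3 ✗ → not eligible.
Retirement Savings Plan — service 67 days ≥ 30 days ✓; grade IC4 ≥ IC4 ✓; site Osaka ✗ (not Tulsa, Boise, or Newark) → not eligible.
Transit Subsidy — service 67 days < 12 months (≈360 days) ✗ → not eligible.
Pension Scheme — status part-time ✗ (requires full-time or seasonal) → not eligible.
Health Savings Account — status part-time ✗ (requires full-time or seasonal) → not eligible.

Identity Protection Plan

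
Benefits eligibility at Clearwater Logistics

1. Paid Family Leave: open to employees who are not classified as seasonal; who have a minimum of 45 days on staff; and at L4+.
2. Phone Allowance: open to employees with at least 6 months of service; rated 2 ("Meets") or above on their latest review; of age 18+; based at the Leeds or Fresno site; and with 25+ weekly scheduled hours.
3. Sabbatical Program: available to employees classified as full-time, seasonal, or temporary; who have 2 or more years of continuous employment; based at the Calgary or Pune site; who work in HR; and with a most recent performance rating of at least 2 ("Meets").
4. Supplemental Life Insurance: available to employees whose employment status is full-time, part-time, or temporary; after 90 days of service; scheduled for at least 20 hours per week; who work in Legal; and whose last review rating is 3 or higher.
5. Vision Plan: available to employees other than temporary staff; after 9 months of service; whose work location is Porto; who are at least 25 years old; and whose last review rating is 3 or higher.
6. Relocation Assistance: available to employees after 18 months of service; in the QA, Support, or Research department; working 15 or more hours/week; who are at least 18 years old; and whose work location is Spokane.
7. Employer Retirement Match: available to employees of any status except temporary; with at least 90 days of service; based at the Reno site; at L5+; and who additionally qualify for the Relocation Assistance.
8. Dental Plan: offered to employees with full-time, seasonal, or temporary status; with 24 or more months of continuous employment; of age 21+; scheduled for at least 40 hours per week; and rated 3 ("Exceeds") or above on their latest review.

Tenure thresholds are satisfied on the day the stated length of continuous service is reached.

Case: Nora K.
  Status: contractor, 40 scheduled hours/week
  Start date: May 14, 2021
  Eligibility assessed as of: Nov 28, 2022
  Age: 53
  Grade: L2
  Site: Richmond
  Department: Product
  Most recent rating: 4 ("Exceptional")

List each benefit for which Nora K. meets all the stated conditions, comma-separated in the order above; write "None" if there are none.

Service from May 14, 2021 to Nov 28, 2022: 563 days.
Paid Family Leave — status contractor ✓ (not excluded); service 563 days ≥ 45 days ✓; grade L2 < L4 ✗ → not eligible.
Phone Allowance — service 563 days ≥ 6 months (≈180 days) ✓; rating 4 ≥ 2 ✓; age 53 ≥ 18 ✓; site Richmond ✗ (not Leeds or Fresno) → not eligible.
Sabbatical Program — status contractor ✗ (requires full-time, seasonal, or temporary) → not eligible.
Supplemental Life Insurance — status contractor ✗ (requires full-time, part-time, or temporary) → not eligible.
Vision Plan — status contractor ✓ (not excluded); service 563 days ≥ 9 months (≈270 days) ✓; site Richmond ✗ (not Porto) → not eligible.
Relocation Assistance — service 563 days ≥ 18 months (≈540 days) ✓; dept Product ✗ → not eligible.
Employer Retirement Match — status contractor ✓ (not excluded); service 563 days ≥ 90 days ✓; site Richmond ✗ (not Reno) → not eligible.
Dental Plan — status contractor ✗ (requires full-time, seasonal, or temporary) → not eligible.

None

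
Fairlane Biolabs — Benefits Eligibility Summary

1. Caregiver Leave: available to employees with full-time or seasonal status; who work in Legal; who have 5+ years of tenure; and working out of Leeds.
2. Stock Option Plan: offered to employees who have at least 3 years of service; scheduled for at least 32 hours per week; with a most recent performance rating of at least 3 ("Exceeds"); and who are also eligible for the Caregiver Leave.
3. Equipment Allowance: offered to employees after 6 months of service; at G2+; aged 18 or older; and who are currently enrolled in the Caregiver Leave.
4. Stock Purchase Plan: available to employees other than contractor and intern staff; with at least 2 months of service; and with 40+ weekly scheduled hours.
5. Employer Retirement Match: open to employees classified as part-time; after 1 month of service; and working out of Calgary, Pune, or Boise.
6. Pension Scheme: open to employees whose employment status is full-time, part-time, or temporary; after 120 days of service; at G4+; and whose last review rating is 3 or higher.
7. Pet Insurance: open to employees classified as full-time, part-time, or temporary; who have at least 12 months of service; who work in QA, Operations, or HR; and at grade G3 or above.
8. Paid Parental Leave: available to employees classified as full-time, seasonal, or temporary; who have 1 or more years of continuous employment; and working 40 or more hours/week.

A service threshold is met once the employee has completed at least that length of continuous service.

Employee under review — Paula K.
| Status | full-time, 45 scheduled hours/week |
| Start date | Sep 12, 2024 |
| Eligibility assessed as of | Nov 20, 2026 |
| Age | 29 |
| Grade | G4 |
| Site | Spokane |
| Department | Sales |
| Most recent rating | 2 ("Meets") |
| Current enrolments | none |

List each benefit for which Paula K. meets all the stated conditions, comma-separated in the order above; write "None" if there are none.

Stock Purchase Plan, Paid Parental Leave

Service from Sep 12, 2024 to Nov 20, 2026: 799 days.
Caregiver Leave — status full-time ✓; dept Sales ✗ → not eligible.
Stock Option Plan — service 799 days < 3 years (≈1095 days) ✗ → not eligible.
Equipment Allowance — service 799 days ≥ 6 months (≈180 days) ✓; grade G4 ≥ G2 ✓; age 29 ≥ 18 ✓; not enrolled in Caregiver Leave ✗ → not eligible.
Stock Purchase Plan — status full-time ✓ (not excluded); service 799 days ≥ 2 months (≈60 days) ✓; 45 hrs/wk ≥ 40 ✓ → eligible.
Employer Retirement Match — status full-time ✗ (requires part-time) → not eligible.
Pension Scheme — status full-time ✓; service 799 days ≥ 120 days ✓; grade G4 ≥ G4 ✓; rating 2 < 3 ✗ → not eligible.
Pet Insurance — status full-time ✓; service 799 days ≥ 12 months (≈360 days) ✓; dept Sales ✗ → not eligible.
Paid Parental Leave — status full-time ✓; service 799 days ≥ 1 year (≈365 days) ✓; 45 hrs/wk ≥ 40 ✓ → eligible.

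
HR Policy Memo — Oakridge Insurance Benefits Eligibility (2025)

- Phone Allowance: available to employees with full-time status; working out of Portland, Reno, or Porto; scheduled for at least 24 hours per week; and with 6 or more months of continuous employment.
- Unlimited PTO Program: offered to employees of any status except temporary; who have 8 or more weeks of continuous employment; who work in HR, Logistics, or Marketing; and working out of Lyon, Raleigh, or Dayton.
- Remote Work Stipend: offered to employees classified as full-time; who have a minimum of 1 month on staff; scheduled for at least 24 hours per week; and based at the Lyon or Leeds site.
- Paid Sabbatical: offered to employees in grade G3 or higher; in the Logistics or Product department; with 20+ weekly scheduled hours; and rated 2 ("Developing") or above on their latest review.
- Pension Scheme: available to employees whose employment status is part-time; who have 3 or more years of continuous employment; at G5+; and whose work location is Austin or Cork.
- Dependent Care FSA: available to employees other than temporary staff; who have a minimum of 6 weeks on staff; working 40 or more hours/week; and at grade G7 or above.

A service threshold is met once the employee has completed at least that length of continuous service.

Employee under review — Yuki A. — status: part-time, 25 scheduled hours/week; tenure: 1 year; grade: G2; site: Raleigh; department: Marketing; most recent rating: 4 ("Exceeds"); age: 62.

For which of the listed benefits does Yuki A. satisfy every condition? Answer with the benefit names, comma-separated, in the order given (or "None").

Unlimited PTO Program

Phone Allowance — status part-time ✗ (requires full-time) → not eligible.
Unlimited PTO Program — status part-time ✓ (not excluded); service 1 year ≥ 8 weeks (≈56 days) ✓; dept Marketing ✓; site Raleigh ✓ → eligible.
Remote Work Stipend — status part-time ✗ (requires full-time) → not eligible.
Paid Sabbatical — grade G2 < G3 ✗ → not eligible.
Pension Scheme — status part-time ✓; service 1 year < 3 years ✗ → not eligible.
Dependent Care FSA — status part-time ✓ (not excluded); service 1 year ≥ 6 weeks (≈42 days) ✓; 25 hrs/wk < 40 ✗ → not eligible.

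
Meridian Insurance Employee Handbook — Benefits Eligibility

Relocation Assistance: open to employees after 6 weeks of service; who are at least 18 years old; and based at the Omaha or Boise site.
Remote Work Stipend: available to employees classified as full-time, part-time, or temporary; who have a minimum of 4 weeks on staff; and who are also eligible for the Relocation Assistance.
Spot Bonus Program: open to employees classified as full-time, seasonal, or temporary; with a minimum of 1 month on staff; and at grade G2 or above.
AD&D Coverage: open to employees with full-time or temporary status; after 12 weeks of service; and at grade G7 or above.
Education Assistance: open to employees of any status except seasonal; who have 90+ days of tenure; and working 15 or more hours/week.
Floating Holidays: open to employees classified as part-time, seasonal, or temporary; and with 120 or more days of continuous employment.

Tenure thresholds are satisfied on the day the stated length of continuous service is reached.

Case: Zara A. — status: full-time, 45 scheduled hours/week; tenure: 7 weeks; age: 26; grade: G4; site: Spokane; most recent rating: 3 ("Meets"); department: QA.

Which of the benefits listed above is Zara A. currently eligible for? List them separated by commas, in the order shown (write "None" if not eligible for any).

Spot Bonus Program

Relocation Assistance — service 7 weeks ≥ 6 weeks ✓; age 26 ≥ 18 ✓; site Spokane ✗ (not Omaha or Boise) → not eligible.
Remote Work Stipend — status full-time ✓; service 7 weeks ≥ 4 weeks ✓; not eligible for Relocation Assistance ✗ → not eligible.
Spot Bonus Program — status full-time ✓; service 7 weeks ≥ 1 month (≈30 days) ✓; grade G4 ≥ G2 ✓ → eligible.
AD&D Coverage — status full-time ✓; service 7 weeks < 12 weeks ✗ → not eligible.
Education Assistance — status full-time ✓ (not excluded); service 7 weeks < 90 days ✗ → not eligible.
Floating Holidays — status full-time ✗ (requires part-time, seasonal, or temporary) → not eligible.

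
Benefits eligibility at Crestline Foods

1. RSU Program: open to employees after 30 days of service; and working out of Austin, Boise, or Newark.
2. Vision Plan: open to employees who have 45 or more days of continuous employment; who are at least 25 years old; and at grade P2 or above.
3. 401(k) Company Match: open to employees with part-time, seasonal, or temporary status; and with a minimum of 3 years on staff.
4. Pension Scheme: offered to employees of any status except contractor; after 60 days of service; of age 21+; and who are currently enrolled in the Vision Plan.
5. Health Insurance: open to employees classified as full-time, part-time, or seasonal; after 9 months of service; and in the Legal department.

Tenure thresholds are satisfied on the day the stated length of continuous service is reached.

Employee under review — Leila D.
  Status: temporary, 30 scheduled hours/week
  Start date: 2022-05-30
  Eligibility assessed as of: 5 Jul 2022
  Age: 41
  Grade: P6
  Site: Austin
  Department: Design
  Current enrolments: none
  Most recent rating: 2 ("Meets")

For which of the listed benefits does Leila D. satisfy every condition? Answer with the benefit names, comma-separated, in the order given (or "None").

RSU Program

Service from 2022-05-30 to 5 Jul 2022: 36 days.
RSU Program — service 36 days ≥ 30 days ✓; site Austin ✓ → eligible.
Vision Plan — service 36 days < 45 days ✗ → not eligible.
401(k) Company Match — status temporary ✓; service 36 days < 3 years (≈1095 days) ✗ → not eligible.
Pension Scheme — status temporary ✓ (not excluded); service 36 days < 60 days ✗ → not eligible.
Health Insurance — status temporary ✗ (requires full-time, part-time, or seasonal) → not eligible.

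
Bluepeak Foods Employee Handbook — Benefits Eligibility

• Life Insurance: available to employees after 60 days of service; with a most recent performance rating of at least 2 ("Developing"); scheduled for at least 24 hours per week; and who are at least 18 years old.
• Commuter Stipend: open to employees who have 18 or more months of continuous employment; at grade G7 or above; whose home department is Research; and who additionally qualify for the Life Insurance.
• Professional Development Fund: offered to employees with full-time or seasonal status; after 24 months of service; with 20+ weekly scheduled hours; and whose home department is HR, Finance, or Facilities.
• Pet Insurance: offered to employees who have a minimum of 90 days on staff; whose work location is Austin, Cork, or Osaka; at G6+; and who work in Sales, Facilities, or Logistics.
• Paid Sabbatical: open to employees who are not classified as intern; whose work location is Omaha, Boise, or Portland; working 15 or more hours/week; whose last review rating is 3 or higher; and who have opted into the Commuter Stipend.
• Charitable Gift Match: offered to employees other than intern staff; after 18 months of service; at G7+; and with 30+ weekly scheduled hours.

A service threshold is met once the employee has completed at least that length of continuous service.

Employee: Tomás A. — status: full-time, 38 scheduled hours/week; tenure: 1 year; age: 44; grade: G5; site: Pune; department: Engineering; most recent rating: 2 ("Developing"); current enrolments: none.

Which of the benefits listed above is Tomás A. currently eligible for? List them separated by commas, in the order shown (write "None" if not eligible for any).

Life Insurance — service 1 year ≥ 60 days ✓; rating 2 ≥ 2 ✓; 38 hrs/wk ≥ 24 ✓; age 44 ≥ 18 ✓ → eligible.
Commuter Stipend — service 1 year < 18 months (≈540 days) ✗ → not eligible.
Professional Development Fund — status full-time ✓; service 1 year < 24 months (≈720 days) ✗ → not eligible.
Pet Insurance — service 1 year ≥ 90 days ✓; site Pune ✗ (not Austin, Cork, or Osaka) → not eligible.
Paid Sabbatical — status full-time ✓ (not excluded); site Pune ✗ (not Omaha, Boise, or Portland) → not eligible.
Charitable Gift Match — status full-time ✓ (not excluded); service 1 year < 18 months (≈540 days) ✗ → not eligible.

Life Insurance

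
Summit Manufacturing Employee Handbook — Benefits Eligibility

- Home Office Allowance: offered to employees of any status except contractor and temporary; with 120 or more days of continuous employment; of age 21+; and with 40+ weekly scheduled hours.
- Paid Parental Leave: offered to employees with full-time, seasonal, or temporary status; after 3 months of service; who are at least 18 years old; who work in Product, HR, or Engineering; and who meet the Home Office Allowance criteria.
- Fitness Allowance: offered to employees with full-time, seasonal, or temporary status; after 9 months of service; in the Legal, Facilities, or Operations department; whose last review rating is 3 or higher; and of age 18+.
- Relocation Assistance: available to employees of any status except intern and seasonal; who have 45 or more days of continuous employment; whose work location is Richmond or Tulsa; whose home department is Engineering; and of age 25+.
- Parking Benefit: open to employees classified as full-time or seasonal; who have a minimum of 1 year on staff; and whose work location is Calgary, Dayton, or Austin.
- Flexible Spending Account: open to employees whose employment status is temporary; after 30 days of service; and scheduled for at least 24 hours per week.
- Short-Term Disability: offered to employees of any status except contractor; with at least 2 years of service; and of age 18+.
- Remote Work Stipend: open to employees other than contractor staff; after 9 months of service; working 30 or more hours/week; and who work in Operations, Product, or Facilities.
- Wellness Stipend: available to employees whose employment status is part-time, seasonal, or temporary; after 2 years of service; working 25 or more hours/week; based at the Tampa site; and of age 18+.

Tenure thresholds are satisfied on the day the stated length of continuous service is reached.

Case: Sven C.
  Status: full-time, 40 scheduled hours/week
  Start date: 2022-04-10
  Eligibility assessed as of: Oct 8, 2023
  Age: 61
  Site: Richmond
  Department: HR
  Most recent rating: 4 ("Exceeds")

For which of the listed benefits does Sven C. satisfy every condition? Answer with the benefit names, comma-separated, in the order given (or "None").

Service from 2022-04-10 to Oct 8, 2023: 546 days.
Home Office Allowance — status full-time ✓ (not excluded); service 546 days ≥ 120 days ✓; age 61 ≥ 21 ✓; 40 hrs/wk ≥ 40 ✓ → eligible.
Paid Parental Leave — status full-time ✓; service 546 days ≥ 3 months (≈90 days) ✓; age 61 ≥ 18 ✓; dept HR ✓; eligible for Home Office Allowance ✓ → eligible.
Fitness Allowance — status full-time ✓; service 546 days ≥ 9 months (≈270 days) ✓; dept HR ✗ → not eligible.
Relocation Assistance — status full-time ✓ (not excluded); service 546 days ≥ 45 days ✓; site Richmond ✓; dept HR ✗ → not eligible.
Parking Benefit — status full-time ✓; service 546 days ≥ 1 year (≈365 days) ✓; site Richmond ✗ (not Calgary, Dayton, or Austin) → not eligible.
Flexible Spending Account — status full-time ✗ (requires temporary) → not eligible.
Short-Term Disability — status full-time ✓ (not excluded); service 546 days < 2 years (≈730 days) ✗ → not eligible.
Remote Work Stipend — status full-time ✓ (not excluded); service 546 days ≥ 9 months (≈270 days) ✓; 40 hrs/wk ≥ 30 ✓; dept HR ✗ → not eligible.
Wellness Stipend — status full-time ✗ (requires part-time, seasonal, or temporary) → not eligible.

Home Office Allowance, Paid Parental Leave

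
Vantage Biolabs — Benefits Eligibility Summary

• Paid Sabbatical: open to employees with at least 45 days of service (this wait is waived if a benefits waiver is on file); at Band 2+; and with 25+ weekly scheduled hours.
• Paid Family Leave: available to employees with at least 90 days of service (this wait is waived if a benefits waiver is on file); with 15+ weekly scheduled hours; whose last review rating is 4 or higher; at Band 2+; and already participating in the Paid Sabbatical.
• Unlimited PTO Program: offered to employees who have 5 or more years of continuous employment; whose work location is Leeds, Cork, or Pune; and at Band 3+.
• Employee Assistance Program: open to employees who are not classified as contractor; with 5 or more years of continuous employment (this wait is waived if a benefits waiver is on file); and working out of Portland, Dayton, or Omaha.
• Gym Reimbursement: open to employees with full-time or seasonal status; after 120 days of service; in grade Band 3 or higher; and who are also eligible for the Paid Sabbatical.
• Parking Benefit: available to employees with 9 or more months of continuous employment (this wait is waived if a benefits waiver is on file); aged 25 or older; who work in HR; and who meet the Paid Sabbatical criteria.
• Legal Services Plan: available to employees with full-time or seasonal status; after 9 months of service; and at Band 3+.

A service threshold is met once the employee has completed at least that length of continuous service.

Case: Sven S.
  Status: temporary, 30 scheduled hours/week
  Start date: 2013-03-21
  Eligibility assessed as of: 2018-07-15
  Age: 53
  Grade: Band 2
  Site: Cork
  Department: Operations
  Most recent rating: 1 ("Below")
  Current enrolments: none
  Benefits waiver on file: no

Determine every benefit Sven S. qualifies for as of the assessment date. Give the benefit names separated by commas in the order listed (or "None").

Service from 2013-03-21 to 2018-07-15: 1942 days.
Paid Sabbatical — no waiver, service 1942 days ≥ 45 days ✓; grade Band 2 ≥ Band 2 ✓; 30 hrs/wk ≥ 25 ✓ → eligible.
Paid Family Leave — no waiver, service 1942 days ≥ 90 days ✓; 30 hrs/wk ≥ 15 ✓; rating 1 < 4 ✗ → not eligible.
Unlimited PTO Program — service 1942 days ≥ 5 years (≈1825 days) ✓; site Cork ✓; grade Band 2 < Band 3 ✗ → not eligible.
Employee Assistance Program — status temporary ✓ (not excluded); no waiver, service 1942 days ≥ 5 years (≈1825 days) ✓; site Cork ✗ (not Portland, Dayton, or Omaha) → not eligible.
Gym Reimbursement — status temporary ✗ (requires full-time or seasonal) → not eligible.
Parking Benefit — no waiver, service 1942 days ≥ 9 months (≈270 days) ✓; age 53 ≥ 25 ✓; dept Operations ✗ → not eligible.
Legal Services Plan — status temporary ✗ (requires full-time or seasonal) → not eligible.

Paid Sabbatical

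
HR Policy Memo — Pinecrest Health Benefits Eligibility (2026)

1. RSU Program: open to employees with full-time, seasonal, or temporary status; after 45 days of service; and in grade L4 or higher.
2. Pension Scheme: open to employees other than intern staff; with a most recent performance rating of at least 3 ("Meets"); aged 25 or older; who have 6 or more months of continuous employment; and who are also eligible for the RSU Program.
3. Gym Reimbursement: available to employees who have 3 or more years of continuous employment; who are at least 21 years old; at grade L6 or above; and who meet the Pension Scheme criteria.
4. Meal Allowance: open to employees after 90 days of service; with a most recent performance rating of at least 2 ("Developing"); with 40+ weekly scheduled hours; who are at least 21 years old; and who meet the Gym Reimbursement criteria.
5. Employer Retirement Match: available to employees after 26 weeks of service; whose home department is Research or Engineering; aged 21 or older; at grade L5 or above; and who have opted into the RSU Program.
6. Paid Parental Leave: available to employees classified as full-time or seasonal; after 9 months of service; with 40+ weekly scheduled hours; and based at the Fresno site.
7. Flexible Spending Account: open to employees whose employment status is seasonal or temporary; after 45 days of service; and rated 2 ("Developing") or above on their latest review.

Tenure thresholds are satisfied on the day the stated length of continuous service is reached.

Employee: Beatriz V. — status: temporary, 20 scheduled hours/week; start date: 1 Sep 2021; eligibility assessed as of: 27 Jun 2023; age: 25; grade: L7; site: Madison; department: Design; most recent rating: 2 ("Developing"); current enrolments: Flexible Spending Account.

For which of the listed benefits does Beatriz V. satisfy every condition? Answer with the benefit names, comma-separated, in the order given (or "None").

Service from 1 Sep 2021 to 27 Jun 2023: 664 days.
RSU Program — status temporary ✓; service 664 days ≥ 45 days ✓; grade L7 ≥ L4 ✓ → eligible.
Pension Scheme — status temporary ✓ (not excluded); rating 2 < 3 ✗ → not eligible.
Gym Reimbursement — service 664 days < 3 years (≈1095 days) ✗ → not eligible.
Meal Allowance — service 664 days ≥ 90 days ✓; rating 2 ≥ 2 ✓; 20 hrs/wk < 40 ✗ → not eligible.
Employer Retirement Match — service 664 days ≥ 26 weeks (≈182 days) ✓; dept Design ✗ → not eligible.
Paid Parental Leave — status temporary ✗ (requires full-time or seasonal) → not eligible.
Flexible Spending Account — status temporary ✓; service 664 days ≥ 45 days ✓; rating 2 ≥ 2 ✓ → eligible.

RSU Program, Flexible Spending Account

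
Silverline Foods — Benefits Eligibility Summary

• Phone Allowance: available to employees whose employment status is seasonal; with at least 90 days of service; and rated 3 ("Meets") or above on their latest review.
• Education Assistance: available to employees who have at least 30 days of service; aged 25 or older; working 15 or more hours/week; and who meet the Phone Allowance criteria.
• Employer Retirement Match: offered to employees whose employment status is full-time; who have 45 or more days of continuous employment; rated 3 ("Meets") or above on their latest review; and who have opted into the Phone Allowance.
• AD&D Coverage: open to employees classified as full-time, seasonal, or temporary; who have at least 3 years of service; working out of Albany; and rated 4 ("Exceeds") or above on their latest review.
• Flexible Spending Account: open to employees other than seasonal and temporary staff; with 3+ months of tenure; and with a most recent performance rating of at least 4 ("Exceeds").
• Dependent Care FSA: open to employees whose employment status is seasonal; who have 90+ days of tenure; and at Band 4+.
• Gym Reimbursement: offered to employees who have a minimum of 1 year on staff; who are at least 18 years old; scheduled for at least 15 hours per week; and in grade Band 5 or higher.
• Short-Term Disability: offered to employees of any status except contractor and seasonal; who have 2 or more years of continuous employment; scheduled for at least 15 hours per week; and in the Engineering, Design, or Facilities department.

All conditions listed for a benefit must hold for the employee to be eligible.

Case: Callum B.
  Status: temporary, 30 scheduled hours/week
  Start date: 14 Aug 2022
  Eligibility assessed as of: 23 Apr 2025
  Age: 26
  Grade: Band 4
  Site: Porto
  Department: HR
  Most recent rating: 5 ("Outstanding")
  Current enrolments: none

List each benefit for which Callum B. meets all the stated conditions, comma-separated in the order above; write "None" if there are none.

None

Service from 14 Aug 2022 to 23 Apr 2025: 983 days.
Phone Allowance — status temporary ✗ (requires seasonal) → not eligible.
Education Assistance — service 983 days ≥ 30 days ✓; age 26 ≥ 25 ✓; 30 hrs/wk ≥ 15 ✓; not eligible for Phone Allowance ✗ → not eligible.
Employer Retirement Match — status temporary ✗ (requires full-time) → not eligible.
AD&D Coverage — status temporary ✓; service 983 days < 3 years (≈1095 days) ✗ → not eligible.
Flexible Spending Account — status temporary ✗ (excluded) → not eligible.
Dependent Care FSA — status temporary ✗ (requires seasonal) → not eligible.
Gym Reimbursement — service 983 days ≥ 1 year (≈365 days) ✓; age 26 ≥ 18 ✓; 30 hrs/wk ≥ 15 ✓; grade Band 4 < Band 5 ✗ → not eligible.
Short-Term Disability — status temporary ✓ (not excluded); service 983 days ≥ 2 years (≈730 days) ✓; 30 hrs/wk ≥ 15 ✓; dept HR ✗ → not eligible.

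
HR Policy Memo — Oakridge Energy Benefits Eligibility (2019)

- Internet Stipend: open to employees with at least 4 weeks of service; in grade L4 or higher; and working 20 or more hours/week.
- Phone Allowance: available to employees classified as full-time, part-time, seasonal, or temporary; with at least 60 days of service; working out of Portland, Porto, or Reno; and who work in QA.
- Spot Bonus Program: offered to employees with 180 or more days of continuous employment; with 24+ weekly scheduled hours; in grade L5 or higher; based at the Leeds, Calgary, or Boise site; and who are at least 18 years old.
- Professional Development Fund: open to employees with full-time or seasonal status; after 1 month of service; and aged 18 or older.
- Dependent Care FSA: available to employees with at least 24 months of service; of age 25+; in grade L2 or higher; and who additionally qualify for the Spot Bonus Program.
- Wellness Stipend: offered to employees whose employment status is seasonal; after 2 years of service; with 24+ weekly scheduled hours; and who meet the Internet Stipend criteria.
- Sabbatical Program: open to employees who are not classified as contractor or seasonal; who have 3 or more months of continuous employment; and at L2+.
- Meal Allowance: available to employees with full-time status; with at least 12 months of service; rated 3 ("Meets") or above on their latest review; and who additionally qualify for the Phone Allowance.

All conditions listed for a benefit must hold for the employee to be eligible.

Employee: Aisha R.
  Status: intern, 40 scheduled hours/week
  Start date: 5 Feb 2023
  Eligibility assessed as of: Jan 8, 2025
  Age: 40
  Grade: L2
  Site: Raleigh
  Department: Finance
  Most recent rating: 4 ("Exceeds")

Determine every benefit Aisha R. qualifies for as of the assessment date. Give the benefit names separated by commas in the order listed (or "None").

Service from 5 Feb 2023 to Jan 8, 2025: 703 days.
Internet Stipend — service 703 days ≥ 4 weeks (≈28 days) ✓; grade L2 < L4 ✗ → not eligible.
Phone Allowance — status intern ✗ (requires full-time, part-time, seasonal, or temporary) → not eligible.
Spot Bonus Program — service 703 days ≥ 180 days ✓; 40 hrs/wk ≥ 24 ✓; grade L2 < L5 ✗ → not eligible.
Professional Development Fund — status intern ✗ (requires full-time or seasonal) → not eligible.
Dependent Care FSA — service 703 days < 24 months (≈720 days) ✗ → not eligible.
Wellness Stipend — status intern ✗ (requires seasonal) → not eligible.
Sabbatical Program — status intern ✓ (not excluded); service 703 days ≥ 3 months (≈90 days) ✓; grade L2 ≥ L2 ✓ → eligible.
Meal Allowance — status intern ✗ (requires full-time) → not eligible.

Sabbatical Program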